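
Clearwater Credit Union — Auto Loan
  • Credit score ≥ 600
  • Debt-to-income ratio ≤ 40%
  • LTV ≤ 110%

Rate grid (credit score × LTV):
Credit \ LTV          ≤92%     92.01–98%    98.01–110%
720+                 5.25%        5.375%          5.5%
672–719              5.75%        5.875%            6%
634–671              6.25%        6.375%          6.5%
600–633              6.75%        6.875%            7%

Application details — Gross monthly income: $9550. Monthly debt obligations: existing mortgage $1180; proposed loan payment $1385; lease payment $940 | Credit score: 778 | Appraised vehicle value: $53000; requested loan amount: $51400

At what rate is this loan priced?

5.375%

Credit score 778 ≥ 600; Total monthly debts = (1,180 + 1,385 + 940) = 3,505. DTI: 3,505 ÷ 9,550 = 36.7%, within the 40% cap
LTV: 51,400 ÷ 53,000 = 97%, within 110% cap
Credit 778 → row 720+; LTV 97% → column 92.01–98%. Grid cell → 5.375%.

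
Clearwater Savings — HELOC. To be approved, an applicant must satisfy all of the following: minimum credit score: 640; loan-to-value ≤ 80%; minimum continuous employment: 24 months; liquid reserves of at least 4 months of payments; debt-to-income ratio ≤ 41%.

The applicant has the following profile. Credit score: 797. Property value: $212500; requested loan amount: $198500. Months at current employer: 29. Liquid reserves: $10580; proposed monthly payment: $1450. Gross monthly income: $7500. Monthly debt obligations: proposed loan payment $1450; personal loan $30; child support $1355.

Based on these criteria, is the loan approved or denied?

Denied

Credit score 797 ≥ 640 (meets)
Loan-to-value = 198,500/212,500 = 93.4% — fail (80% max)
Employment 29 ≥ 24 months
Reserves: 10,580 ÷ 1,450 = 7.3 months (meets 4-month minimum)
Total monthly debts = (1,450 + 30 + 1,355) = 2,835. Debt-to-income = 2,835/7,500 = 37.8% — meets 41% limit
Fails on LTV.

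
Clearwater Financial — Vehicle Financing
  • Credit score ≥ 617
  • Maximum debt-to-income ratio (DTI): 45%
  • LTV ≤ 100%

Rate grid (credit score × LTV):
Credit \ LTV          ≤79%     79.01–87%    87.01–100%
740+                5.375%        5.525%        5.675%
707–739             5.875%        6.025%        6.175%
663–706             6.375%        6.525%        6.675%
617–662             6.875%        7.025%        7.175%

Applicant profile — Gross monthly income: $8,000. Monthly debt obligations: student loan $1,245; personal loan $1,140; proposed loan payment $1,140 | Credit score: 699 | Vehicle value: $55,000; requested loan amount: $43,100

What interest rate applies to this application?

Credit score 699 ≥ 617; Total monthly debts = (1,245 + 1,140 + 1,140) = 3,525. Debt-to-income = 3,525/8,000 = 44.1% — meets 45% limit
LTV: 43,100 ÷ 55,000 = 78.4%, within 100% cap
Score 699 is in the 663–706 band; LTV 78.4% is in the ≤79% band → 6.375%.

6.375%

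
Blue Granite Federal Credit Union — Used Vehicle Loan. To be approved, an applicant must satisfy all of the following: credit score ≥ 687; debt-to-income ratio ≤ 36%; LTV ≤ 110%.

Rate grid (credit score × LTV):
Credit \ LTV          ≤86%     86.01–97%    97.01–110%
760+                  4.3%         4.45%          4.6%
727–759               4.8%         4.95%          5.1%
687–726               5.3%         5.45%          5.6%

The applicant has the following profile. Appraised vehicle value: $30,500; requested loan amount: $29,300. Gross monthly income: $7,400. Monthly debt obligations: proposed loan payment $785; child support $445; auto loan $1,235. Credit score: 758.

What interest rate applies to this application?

Credit score 758 ≥ 687; Total monthly debts = (785 + 445 + 1,235) = 2,465. DTI = 2,465/7,400 = 33.3% ≤ 36%
LTV = 29,300/30,500 = 96.1% ≤ 110%
Credit 758 → row 727–759; LTV 96.1% → column 86.01–97%. Grid cell → 4.95%.

4.95%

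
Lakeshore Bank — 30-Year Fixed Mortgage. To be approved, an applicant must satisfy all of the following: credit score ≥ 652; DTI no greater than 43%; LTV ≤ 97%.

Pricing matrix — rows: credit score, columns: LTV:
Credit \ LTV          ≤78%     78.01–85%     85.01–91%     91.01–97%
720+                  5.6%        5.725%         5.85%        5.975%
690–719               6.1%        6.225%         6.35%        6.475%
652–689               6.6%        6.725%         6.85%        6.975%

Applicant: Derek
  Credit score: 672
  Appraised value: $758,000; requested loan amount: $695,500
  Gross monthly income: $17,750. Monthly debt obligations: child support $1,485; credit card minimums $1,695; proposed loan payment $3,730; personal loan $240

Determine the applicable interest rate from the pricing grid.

6.975%

Credit score 672 ≥ 652; Total monthly debts = (1,485 + 1,695 + 3,730 + 240) = 7,150. Debt-to-income = 7,150/17,750 = 40.3% — meets 43% limit
LTV = 695,500/758,000 = 91.8% ≤ 97%
Score 672 is in the 652–689 band; LTV 91.8% is in the 91.01–97% band → 6.975%.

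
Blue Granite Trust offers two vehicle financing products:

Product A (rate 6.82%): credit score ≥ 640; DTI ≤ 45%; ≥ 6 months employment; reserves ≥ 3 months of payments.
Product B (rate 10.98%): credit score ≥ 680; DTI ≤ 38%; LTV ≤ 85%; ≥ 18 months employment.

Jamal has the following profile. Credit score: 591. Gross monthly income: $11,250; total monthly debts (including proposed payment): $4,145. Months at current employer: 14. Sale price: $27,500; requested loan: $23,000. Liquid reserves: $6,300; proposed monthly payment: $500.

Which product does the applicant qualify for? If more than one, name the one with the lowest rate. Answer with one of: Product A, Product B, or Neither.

DTI = 4,145/11,250 = 36.8%.
LTV = 23,000/27,500 = 83.6%.
Reserves = 6,300/500 = 12.6 months.
Product A: score 591 < 640; DTI 36.8% ≤ 45%; employment 14 ≥ 6 mo; reserves 12.6 ≥ 3 mo → does not qualify.
Product B: score 591 < 680; DTI 36.8% ≤ 38%; LTV 83.6% ≤ 85%; employment 14 < 18 mo → does not qualify.

Neither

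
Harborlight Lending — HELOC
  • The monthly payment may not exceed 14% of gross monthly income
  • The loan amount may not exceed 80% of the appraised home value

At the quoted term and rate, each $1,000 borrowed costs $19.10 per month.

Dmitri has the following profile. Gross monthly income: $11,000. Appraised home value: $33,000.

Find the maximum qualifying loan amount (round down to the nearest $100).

$26,400

Payment cap: 14% × $11,000 = $1,540/month.
At $19.10 per $1,000, that supports 1,540/19.10 × 1,000 ≈ $80,628 → $80,600.
LTV cap: 80% × $33,000 = $26,400 → $26,400.
Binding constraint: loan-to-value.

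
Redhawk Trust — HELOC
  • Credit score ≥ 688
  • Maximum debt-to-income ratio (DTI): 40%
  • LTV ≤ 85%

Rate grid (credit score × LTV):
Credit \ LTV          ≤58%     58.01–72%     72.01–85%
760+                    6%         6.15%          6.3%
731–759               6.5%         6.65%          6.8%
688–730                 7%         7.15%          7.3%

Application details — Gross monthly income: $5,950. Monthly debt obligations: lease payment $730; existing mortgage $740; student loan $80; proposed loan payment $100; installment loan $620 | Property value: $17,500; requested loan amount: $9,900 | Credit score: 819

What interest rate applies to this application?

6%

Credit score 819 ≥ 688; Total monthly debts = (730 + 740 + 80 + 100 + 620) = 2,270. DTI = 2,270/5,950 = 38.2% ≤ 40%
Loan-to-value = 9,900/17,500 = 56.6% — pass (85% max)
Row: 819 falls in 760+. Column: 56.6% falls in ≤58%. Rate = 6%.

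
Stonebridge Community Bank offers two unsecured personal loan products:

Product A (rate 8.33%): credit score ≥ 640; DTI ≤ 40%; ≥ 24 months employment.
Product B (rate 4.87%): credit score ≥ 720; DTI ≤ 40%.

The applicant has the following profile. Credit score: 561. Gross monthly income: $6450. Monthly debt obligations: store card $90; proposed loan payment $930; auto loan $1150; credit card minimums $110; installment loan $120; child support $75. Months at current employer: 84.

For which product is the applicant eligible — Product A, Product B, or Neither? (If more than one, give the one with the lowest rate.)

Total debts = (90 + 930 + 1,150 + 110 + 120 + 75) = 2,475; DTI = 2,475/6,450 = 38.4%.
Product A: score 561 < 640; DTI 38.4% ≤ 40%; employment 84 ≥ 24 mo → does not qualify.
Product B: score 561 < 720; DTI 38.4% ≤ 40% → does not qualify.

Neither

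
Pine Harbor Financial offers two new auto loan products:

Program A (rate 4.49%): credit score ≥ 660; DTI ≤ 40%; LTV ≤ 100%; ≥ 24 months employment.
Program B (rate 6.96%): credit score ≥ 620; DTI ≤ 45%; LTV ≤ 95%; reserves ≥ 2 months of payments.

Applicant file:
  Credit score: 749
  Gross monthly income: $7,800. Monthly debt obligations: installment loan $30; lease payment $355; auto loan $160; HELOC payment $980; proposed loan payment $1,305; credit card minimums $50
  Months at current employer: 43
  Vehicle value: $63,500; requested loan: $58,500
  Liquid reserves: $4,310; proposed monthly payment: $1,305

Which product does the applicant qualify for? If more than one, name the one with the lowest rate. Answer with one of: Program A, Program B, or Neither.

Total debts = (30 + 355 + 160 + 980 + 1,305 + 50) = 2,880; DTI = 2,880/7,800 = 36.9%.
LTV = 58,500/63,500 = 92.1%.
Reserves = 4,310/1,305 = 3.3 months.
Program A: score 749 ≥ 660; DTI 36.9% ≤ 40%; LTV 92.1% ≤ 100%; employment 43 ≥ 24 mo → qualifies.
Program B: score 749 ≥ 620; DTI 36.9% ≤ 45%; LTV 92.1% ≤ 95%; reserves 3.3 ≥ 2 mo → qualifies.
Qualifying: Program A, Program B. Lowest rate is 4.49% → Program A.

Program A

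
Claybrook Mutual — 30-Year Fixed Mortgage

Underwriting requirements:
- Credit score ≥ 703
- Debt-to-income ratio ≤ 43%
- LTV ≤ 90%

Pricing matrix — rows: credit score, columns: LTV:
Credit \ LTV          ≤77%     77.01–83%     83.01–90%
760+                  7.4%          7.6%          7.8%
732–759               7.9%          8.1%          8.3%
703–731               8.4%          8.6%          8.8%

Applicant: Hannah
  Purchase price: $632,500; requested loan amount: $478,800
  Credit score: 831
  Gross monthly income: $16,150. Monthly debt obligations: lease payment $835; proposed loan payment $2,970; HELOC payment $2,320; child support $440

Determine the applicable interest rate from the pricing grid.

Credit score 831 ≥ 703; Total monthly debts = (835 + 2,970 + 2,320 + 440) = 6,565. Debt-to-income = 6,565/16,150 = 40.7% — meets 43% limit
Loan-to-value = 478,800/632,500 = 75.7% — pass (90% max)
Row: 831 falls in 760+. Column: 75.7% falls in ≤77%. Rate = 7.4%.

7.4%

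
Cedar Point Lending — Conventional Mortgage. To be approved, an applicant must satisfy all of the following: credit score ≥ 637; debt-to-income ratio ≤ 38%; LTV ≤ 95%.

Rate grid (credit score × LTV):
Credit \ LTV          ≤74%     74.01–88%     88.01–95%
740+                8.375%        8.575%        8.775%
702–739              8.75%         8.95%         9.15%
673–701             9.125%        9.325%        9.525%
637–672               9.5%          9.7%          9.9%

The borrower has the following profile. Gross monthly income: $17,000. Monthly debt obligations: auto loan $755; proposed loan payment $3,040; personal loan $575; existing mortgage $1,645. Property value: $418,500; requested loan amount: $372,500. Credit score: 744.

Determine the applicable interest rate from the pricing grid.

8.775%

Credit score 744 ≥ 637; Total monthly debts = (755 + 3,040 + 575 + 1,645) = 6,015. Debt-to-income = 6,015/17,000 = 35.4% — meets 38% limit
LTV = 372,500/418,500 = 89% ≤ 95%
Row: 744 falls in 740+. Column: 89% falls in 88.01–95%. Rate = 8.775%.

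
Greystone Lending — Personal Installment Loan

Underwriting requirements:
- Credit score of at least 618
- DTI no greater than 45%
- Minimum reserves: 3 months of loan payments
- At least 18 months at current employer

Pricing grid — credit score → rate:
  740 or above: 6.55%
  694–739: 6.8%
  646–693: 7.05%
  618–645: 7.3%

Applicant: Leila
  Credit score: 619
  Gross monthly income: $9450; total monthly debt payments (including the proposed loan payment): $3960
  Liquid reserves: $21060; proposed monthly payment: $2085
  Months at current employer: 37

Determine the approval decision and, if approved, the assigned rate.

Approved at 7.3%

Credit score 619 ≥ 618 (meets minimum)
Employment 37 ≥ 18 months
Debt-to-income = 3,960/9,450 = 41.9% — meets 45% limit
Reserves: 21,060 ÷ 2,085 = 10.1 months (meets 3-month minimum)
All requirements met. Score 619 falls in the 618–645 tier → 7.3%.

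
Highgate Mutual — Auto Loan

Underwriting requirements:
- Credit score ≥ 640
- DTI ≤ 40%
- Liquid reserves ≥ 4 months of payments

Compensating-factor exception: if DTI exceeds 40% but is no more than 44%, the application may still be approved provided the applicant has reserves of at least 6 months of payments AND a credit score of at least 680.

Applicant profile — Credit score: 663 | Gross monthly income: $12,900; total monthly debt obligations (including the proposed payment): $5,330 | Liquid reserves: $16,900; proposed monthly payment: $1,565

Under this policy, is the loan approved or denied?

Credit score 663 ≥ 640 (meets base)
DTI: 5,330 ÷ 12,900 = 41.3%, over the 40% base limit.
Reserves = 16,900/1,565 = 10.8 months ≥ 4
DTI 41.3% is within the 40%–44% exception band; checking compensating factors.
Reserves 10.8 ≥ 6 months; credit score 663 < 680.
Compensating-factor requirement not fully met.

Denied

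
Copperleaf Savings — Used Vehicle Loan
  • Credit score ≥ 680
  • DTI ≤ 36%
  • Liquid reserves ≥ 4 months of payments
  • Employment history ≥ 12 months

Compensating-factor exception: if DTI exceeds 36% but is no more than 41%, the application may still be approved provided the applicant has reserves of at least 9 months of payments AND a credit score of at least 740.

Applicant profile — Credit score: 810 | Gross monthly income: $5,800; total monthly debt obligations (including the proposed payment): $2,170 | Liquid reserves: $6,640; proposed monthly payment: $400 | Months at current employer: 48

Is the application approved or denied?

Credit score 810 ≥ 680 (meets base)
DTI: 2,170 ÷ 5,800 = 37.4%, over the 36% base limit.
Reserves: 6,640 ÷ 400 = 16.6 months (meets 4-month minimum)
Employment 48 ≥ 12 months
37.4% falls in the override range (36%–41%), so the compensating-factor test applies.
Override check — reserves: 16.6 mo (ok); score: 810 (ok).
Both compensating conditions met → exception applies.

Approved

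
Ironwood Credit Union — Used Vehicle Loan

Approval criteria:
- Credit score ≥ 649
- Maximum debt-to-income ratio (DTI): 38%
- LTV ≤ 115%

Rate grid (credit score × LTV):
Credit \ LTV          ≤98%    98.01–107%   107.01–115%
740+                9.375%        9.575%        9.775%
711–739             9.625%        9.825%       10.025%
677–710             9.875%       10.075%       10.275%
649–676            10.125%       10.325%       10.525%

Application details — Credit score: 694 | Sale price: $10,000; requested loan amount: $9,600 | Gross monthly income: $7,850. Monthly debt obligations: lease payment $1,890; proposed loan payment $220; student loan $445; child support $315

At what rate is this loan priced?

Credit score 694 ≥ 649; Total monthly debts = (1,890 + 220 + 445 + 315) = 2,870. Debt-to-income = 2,870/7,850 = 36.6% — meets 38% limit
LTV = 9,600/10,000 = 96% ≤ 115%
Credit 694 → row 677–710; LTV 96% → column ≤98%. Grid cell → 9.875%.

9.875%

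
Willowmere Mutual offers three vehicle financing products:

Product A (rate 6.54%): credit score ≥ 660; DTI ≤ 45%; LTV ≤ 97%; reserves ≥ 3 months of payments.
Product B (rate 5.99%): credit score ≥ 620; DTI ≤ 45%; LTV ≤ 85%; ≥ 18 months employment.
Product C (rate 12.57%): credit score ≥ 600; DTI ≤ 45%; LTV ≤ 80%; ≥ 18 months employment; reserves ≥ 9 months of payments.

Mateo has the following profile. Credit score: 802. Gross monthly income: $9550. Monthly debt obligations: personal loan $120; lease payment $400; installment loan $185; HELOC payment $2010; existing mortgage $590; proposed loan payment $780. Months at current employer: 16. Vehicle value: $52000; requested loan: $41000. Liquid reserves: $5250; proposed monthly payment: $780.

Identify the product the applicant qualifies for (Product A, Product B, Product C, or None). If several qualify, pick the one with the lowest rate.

Total debts = (120 + 400 + 185 + 2,010 + 590 + 780) = 4,085; DTI = 4,085/9,550 = 42.8%.
LTV = 41,000/52,000 = 78.8%.
Reserves = 5,250/780 = 6.7 months.
Product A: score 802 ≥ 660; DTI 42.8% ≤ 45%; LTV 78.8% ≤ 97%; reserves 6.7 ≥ 3 mo → qualifies.
Product B: score 802 ≥ 620; DTI 42.8% ≤ 45%; LTV 78.8% ≤ 85%; employment 16 < 18 mo → does not qualify.
Product C: score 802 ≥ 600; DTI 42.8% ≤ 45%; LTV 78.8% ≤ 80%; employment 16 < 18 mo; reserves 6.7 < 9 mo → does not qualify.

Product A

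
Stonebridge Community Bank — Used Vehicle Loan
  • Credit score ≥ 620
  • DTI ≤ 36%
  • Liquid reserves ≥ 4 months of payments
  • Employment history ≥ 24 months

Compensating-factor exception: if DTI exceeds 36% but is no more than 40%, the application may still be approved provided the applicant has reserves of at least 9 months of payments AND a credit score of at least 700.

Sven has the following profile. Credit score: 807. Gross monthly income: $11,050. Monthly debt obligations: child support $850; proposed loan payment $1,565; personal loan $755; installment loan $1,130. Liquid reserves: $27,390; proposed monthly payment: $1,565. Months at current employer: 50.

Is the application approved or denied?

Credit score 807 ≥ 620 (meets base)
Total debts = (850 + 1,565 + 755 + 1,130) = 4,300. DTI = 4,300/11,050 = 38.9% > 36% — standard DTI limit exceeded.
Liquid reserves cover 27,390/1,565 = 17.5 months — ≥ 4 required
Employment 50 ≥ 24 months
38.9% falls in the override range (36%–40%), so the compensating-factor test applies.
Reserves 17.5 ≥ 9 months; credit score 807 ≥ 700.
Both override conditions satisfied; DTI exception granted.

Approved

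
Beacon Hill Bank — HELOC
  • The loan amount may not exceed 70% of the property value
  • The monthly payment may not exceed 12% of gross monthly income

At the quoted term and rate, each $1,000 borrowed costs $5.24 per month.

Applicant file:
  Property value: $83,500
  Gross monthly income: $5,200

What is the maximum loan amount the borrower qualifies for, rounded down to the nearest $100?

Payment cap: 12% × $5,200 = $624/month.
At $5.24 per $1,000, that supports 624/5.24 × 1,000 ≈ $119,083 → $119,000.
LTV cap: 70% × $83,500 = $58,450 → $58,400.
Binding constraint: loan-to-value.

$58,400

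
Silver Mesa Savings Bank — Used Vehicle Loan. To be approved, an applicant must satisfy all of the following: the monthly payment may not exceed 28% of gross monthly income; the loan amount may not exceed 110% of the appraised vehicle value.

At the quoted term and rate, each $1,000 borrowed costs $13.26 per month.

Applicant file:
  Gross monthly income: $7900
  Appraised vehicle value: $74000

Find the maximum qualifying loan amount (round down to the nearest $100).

$81,400

Payment cap: 28% × $7,900 = $2,212/month.
At $13.26 per $1,000, that supports 2,212/13.26 × 1,000 ≈ $166,817 → $166,800.
LTV cap: 110% × $74,000 = $81,400 → $81,400.
Binding constraint: loan-to-value.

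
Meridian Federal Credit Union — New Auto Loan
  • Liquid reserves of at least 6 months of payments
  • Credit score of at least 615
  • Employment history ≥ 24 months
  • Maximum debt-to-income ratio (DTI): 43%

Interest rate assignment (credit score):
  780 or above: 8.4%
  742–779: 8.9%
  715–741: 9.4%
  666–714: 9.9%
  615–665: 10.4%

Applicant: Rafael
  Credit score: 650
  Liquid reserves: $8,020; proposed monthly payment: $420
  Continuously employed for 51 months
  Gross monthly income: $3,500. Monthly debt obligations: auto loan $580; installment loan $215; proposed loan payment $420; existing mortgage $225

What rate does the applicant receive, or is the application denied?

Credit score 650 ≥ 615 (meets minimum)
Liquid reserves cover 8,020/420 = 19.1 months — ≥ 6 required
Employment 51 ≥ 24 months
Total monthly debts = (580 + 215 + 420 + 225) = 1,440. DTI: 1,440 ÷ 3,500 = 41.1%, within the 43% cap
All requirements met. Score 650 falls in the 615–665 tier → 10.4%.

Approved at 10.4%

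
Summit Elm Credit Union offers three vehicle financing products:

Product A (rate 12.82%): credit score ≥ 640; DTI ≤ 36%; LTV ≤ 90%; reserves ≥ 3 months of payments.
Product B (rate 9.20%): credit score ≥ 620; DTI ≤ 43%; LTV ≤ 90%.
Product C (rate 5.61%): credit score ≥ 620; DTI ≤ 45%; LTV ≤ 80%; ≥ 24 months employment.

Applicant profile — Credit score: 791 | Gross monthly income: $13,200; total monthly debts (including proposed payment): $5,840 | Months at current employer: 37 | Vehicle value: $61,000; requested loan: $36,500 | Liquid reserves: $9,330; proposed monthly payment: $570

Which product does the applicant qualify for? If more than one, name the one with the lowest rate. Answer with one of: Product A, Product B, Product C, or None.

Product C

DTI = 5,840/13,200 = 44.2%.
LTV = 36,500/61,000 = 59.8%.
Reserves = 9,330/570 = 16.4 months.
Product A: score 791 ≥ 640; DTI 44.2% > 36%; LTV 59.8% ≤ 90%; reserves 16.4 ≥ 3 mo → does not qualify.
Product B: score 791 ≥ 620; DTI 44.2% > 43%; LTV 59.8% ≤ 90% → does not qualify.
Product C: score 791 ≥ 620; DTI 44.2% ≤ 45%; LTV 59.8% ≤ 80%; employment 37 ≥ 24 mo → qualifies.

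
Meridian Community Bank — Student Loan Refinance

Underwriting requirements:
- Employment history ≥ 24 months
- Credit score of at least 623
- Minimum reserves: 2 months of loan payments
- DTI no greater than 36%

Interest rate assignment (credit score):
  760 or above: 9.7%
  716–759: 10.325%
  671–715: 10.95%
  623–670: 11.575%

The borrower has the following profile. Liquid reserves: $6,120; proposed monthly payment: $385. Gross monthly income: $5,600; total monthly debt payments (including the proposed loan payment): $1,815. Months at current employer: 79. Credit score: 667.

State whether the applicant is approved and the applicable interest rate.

Credit score 667 ≥ 623 (meets minimum)
Debt-to-income = 1,815/5,600 = 32.4% — meets 36% limit
Reserves: 6,120 ÷ 385 = 15.9 months (meets 2-month minimum)
Employment 79 ≥ 24 months
All requirements met. Score 667 falls in the 623–670 tier → 11.575%.

Approved at 11.575%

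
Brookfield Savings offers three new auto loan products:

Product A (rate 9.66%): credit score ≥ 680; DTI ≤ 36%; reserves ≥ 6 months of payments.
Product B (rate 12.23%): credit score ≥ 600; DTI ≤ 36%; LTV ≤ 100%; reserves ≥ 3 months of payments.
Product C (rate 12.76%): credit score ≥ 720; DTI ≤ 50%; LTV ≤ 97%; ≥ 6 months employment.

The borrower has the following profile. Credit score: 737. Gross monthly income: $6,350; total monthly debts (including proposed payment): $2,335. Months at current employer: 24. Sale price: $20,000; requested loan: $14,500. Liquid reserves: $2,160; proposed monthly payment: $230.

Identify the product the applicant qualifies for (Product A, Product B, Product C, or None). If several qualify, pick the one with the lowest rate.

DTI = 2,335/6,350 = 36.8%.
LTV = 14,500/20,000 = 72.5%.
Reserves = 2,160/230 = 9.4 months.
Product A: score 737 ≥ 680; DTI 36.8% > 36%; reserves 9.4 ≥ 6 mo → does not qualify.
Product B: score 737 ≥ 600; DTI 36.8% > 36%; LTV 72.5% ≤ 100%; reserves 9.4 ≥ 3 mo → does not qualify.
Product C: score 737 ≥ 720; DTI 36.8% ≤ 50%; LTV 72.5% ≤ 97%; employment 24 ≥ 6 mo → qualifies.

Product C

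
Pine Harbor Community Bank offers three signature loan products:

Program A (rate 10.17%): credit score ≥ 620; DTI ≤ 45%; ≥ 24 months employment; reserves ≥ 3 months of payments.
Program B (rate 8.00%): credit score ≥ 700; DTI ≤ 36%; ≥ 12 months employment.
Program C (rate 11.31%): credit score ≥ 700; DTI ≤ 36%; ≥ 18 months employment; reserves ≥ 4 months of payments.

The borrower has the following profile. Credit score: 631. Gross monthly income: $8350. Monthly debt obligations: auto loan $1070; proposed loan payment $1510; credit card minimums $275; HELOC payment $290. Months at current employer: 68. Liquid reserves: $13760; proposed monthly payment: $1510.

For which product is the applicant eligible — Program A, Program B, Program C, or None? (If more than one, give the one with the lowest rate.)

Program A

Total debts = (1,070 + 1,510 + 275 + 290) = 3,145; DTI = 3,145/8,350 = 37.7%.
Reserves = 13,760/1,510 = 9.1 months.
Program A: score 631 ≥ 620; DTI 37.7% ≤ 45%; employment 68 ≥ 24 mo; reserves 9.1 ≥ 3 mo → qualifies.
Program B: score 631 < 700; DTI 37.7% > 36%; employment 68 ≥ 12 mo → does not qualify.
Program C: score 631 < 700; DTI 37.7% > 36%; employment 68 ≥ 18 mo; reserves 9.1 ≥ 4 mo → does not qualify.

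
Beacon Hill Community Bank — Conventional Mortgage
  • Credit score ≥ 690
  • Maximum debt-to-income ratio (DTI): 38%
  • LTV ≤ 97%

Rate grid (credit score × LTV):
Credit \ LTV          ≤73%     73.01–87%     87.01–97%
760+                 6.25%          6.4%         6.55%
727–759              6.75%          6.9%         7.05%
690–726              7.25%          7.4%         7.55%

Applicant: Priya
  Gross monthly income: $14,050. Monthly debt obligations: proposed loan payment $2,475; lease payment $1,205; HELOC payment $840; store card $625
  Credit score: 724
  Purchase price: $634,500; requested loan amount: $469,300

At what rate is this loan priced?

7.4%

Credit score 724 ≥ 690; Total monthly debts = (2,475 + 1,205 + 840 + 625) = 5,145. Debt-to-income = 5,145/14,050 = 36.6% — meets 38% limit
Loan-to-value = 469,300/634,500 = 74% — pass (97% max)
Score 724 is in the 690–726 band; LTV 74% is in the 73.01–87% band → 7.4%.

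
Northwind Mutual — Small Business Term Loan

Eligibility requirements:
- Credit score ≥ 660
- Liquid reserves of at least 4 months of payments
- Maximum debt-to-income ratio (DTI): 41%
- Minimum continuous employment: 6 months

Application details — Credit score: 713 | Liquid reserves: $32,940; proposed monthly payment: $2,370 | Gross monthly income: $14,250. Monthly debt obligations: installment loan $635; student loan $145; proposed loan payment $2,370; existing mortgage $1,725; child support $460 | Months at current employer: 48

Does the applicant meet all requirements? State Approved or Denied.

Approved

Credit score 713 ≥ 660 (meets)
Reserves = 32,940/2,370 = 13.9 months ≥ 4
Total monthly debts = (635 + 145 + 2,370 + 1,725 + 460) = 5,335. DTI = 5,335/14,250 = 37.4% ≤ 41%
Employment 48 ≥ 6 months
All criteria satisfied.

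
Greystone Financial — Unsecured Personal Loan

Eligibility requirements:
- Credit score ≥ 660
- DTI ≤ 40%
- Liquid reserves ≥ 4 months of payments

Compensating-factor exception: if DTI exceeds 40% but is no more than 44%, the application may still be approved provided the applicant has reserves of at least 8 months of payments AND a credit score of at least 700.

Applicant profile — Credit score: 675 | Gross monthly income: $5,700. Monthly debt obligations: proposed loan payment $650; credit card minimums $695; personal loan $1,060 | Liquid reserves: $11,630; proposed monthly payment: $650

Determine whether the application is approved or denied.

Denied

Credit score 675 ≥ 660 (meets base)
Total debts = (650 + 695 + 1,060) = 2,405. DTI = 2,405/5,700 = 42.2% > 40% — standard DTI limit exceeded.
Reserves = 11,630/650 = 17.9 months ≥ 4
42.2% falls in the override range (40%–44%), so the compensating-factor test applies.
Reserves 17.9 ≥ 8 months; credit score 675 < 700.
Compensating-factor requirement not fully met.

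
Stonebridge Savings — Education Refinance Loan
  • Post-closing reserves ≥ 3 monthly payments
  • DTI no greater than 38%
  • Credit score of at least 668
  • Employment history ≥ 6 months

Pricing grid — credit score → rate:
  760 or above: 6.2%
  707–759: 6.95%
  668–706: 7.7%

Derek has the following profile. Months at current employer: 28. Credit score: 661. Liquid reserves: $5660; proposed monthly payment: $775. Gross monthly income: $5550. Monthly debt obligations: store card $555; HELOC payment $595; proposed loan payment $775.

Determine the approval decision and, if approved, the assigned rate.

Denied

Credit score 661 < 668 (below minimum)
Liquid reserves cover 5,660/775 = 7.3 months — ≥ 3 required
Total monthly debts = (555 + 595 + 775) = 1,925. Debt-to-income = 1,925/5,550 = 34.7% — meets 38% limit
Employment 28 ≥ 6 months
Not all requirements met → denied.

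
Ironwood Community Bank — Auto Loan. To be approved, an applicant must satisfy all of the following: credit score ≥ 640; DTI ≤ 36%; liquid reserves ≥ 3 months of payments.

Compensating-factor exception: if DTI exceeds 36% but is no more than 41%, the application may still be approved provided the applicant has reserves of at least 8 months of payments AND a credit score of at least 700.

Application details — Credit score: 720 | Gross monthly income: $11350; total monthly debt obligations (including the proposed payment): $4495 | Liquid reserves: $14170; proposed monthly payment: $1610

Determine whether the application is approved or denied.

Approved

Credit score 720 ≥ 640 (meets base)
DTI: 4,495 ÷ 11,350 = 39.6%, over the 36% base limit.
Reserves = 14,170/1,610 = 8.8 months ≥ 3
DTI 39.6% is within the 36%–41% exception band; checking compensating factors.
Reserves 8.8 ≥ 8 months; credit score 720 ≥ 700.
Both override conditions satisfied; DTI exception granted.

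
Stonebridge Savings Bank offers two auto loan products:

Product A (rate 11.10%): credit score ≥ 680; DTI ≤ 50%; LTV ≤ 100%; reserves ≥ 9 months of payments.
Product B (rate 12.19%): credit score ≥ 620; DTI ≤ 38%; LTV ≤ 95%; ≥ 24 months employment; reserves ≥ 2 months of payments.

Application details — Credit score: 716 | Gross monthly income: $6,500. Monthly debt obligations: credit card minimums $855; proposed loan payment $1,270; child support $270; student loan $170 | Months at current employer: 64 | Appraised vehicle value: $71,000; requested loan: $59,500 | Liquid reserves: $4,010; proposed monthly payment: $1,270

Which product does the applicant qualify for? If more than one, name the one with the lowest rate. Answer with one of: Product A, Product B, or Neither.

Neither

Total debts = (855 + 1,270 + 270 + 170) = 2,565; DTI = 2,565/6,500 = 39.5%.
LTV = 59,500/71,000 = 83.8%.
Reserves = 4,010/1,270 = 3.2 months.
Product A: score 716 ≥ 680; DTI 39.5% ≤ 50%; LTV 83.8% ≤ 100%; reserves 3.2 < 9 mo → does not qualify.
Product B: score 716 ≥ 620; DTI 39.5% > 38%; LTV 83.8% ≤ 95%; employment 64 ≥ 24 mo; reserves 3.2 ≥ 2 mo → does not qualify.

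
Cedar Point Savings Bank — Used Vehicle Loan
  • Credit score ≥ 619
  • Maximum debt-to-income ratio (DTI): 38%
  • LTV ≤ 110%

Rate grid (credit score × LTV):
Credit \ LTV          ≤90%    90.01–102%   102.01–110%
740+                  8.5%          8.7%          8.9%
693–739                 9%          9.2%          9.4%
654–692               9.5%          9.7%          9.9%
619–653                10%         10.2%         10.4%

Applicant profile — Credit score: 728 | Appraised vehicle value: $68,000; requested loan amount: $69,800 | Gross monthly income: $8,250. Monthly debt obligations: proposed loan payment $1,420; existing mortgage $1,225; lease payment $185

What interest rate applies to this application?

9.4%

Credit score 728 ≥ 619; Total monthly debts = (1,420 + 1,225 + 185) = 2,830. DTI = 2,830/8,250 = 34.3% ≤ 38%
Loan-to-value = 69,800/68,000 = 102.6% — pass (110% max)
Score 728 is in the 693–739 band; LTV 102.6% is in the 102.01–110% band → 9.4%.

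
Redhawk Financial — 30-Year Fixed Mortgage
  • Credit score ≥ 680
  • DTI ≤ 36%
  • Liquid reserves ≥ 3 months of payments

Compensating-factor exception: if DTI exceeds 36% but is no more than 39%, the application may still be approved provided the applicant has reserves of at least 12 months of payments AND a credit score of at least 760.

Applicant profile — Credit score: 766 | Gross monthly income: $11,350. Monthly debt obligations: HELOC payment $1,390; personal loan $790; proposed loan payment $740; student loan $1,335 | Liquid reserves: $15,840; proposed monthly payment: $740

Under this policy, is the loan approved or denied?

Approved

Credit score 766 ≥ 680 (meets base)
Total debts = (1,390 + 790 + 740 + 1,335) = 4,255. DTI: 4,255 ÷ 11,350 = 37.5%, over the 36% base limit.
Reserves = 15,840/740 = 21.4 months ≥ 3
37.5% falls in the override range (36%–39%), so the compensating-factor test applies.
Override check — reserves: 21.4 mo (ok); score: 766 (ok).
Both compensating conditions met → exception applies.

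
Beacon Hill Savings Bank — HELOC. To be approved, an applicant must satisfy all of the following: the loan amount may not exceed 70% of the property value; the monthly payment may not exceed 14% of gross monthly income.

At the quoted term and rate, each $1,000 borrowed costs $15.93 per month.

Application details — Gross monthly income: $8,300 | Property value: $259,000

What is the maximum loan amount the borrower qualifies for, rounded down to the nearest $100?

Payment cap: 14% × $8,300 = $1,162/month.
At $15.93 per $1,000, that supports 1,162/15.93 × 1,000 ≈ $72,944 → $72,900.
LTV cap: 70% × $259,000 = $181,300 → $181,300.
Binding constraint: payment-to-income.

$72,900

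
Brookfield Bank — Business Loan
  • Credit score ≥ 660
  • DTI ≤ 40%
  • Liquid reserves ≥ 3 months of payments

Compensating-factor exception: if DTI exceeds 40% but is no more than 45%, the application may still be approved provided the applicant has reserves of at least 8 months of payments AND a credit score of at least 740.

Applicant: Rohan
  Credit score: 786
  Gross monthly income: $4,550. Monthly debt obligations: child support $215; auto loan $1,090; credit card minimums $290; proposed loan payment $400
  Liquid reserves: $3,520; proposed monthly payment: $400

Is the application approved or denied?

Approved

Credit score 786 ≥ 660 (meets base)
Total debts = (215 + 1,090 + 290 + 400) = 1,995. DTI: 1,995 ÷ 4,550 = 43.8%, over the 40% base limit.
Reserves = 3,520/400 = 8.8 months ≥ 3
43.8% falls in the override range (40%–45%), so the compensating-factor test applies.
Override check — reserves: 8.8 mo (ok); score: 786 (ok).
Both compensating conditions met → exception applies.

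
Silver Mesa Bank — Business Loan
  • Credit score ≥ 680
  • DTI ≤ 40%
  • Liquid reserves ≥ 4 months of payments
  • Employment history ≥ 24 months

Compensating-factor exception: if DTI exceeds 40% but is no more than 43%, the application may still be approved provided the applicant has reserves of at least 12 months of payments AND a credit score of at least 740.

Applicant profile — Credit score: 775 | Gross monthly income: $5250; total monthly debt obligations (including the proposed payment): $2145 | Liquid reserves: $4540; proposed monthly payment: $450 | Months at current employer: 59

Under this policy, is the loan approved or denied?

Credit score 775 ≥ 680 (meets base)
DTI = 2,145/5,250 = 40.9% > 40% — standard DTI limit exceeded.
Reserves = 4,540/450 = 10.1 months ≥ 4
Employment 59 ≥ 24 months
40.9% falls in the override range (40%–43%), so the compensating-factor test applies.
Reserves 10.1 < 12 months; credit score 775 ≥ 740.
Compensating-factor requirement not fully met.

Denied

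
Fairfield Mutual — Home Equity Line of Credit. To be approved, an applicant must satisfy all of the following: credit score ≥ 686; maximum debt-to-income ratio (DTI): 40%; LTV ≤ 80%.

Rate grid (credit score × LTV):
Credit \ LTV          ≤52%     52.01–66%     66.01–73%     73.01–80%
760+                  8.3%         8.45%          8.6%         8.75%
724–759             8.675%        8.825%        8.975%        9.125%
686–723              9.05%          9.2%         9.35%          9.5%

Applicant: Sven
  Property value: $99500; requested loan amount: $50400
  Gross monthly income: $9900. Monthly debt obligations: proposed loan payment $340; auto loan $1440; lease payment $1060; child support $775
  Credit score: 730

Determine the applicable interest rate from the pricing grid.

8.675%

Credit score 730 ≥ 686; Total monthly debts = (340 + 1,440 + 1,060 + 775) = 3,615. DTI = 3,615/9,900 = 36.5% ≤ 40%
LTV: 50,400 ÷ 99,500 = 50.7%, within 80% cap
Score 730 is in the 724–759 band; LTV 50.7% is in the ≤52% band → 8.675%.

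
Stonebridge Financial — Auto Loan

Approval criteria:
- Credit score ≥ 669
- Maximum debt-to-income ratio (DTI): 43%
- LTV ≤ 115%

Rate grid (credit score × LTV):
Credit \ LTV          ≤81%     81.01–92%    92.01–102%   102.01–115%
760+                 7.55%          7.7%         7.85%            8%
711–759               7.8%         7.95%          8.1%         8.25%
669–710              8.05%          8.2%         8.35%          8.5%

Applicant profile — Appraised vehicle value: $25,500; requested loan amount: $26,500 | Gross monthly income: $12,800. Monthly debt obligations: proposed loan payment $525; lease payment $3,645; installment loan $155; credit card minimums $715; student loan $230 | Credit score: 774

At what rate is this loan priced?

Credit score 774 ≥ 669; Total monthly debts = (525 + 3,645 + 155 + 715 + 230) = 5,270. Debt-to-income = 5,270/12,800 = 41.2% — meets 43% limit
Loan-to-value = 26,500/25,500 = 103.9% — pass (115% max)
Credit 774 → row 760+; LTV 103.9% → column 102.01–115%. Grid cell → 8%.

8%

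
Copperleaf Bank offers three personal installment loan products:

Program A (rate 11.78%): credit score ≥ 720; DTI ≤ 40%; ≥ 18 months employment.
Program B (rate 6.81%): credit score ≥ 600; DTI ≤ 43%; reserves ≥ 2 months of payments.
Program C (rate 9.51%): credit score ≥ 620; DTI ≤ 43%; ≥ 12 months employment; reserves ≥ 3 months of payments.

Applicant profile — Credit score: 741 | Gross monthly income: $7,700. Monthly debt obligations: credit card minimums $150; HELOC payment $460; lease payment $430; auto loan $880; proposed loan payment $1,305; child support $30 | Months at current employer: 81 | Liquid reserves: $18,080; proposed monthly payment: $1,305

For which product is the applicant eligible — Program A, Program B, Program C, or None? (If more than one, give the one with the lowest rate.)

Program B

Total debts = (150 + 460 + 430 + 880 + 1,305 + 30) = 3,255; DTI = 3,255/7,700 = 42.3%.
Reserves = 18,080/1,305 = 13.9 months.
Program A: score 741 ≥ 720; DTI 42.3% > 40%; employment 81 ≥ 18 mo → does not qualify.
Program B: score 741 ≥ 600; DTI 42.3% ≤ 43%; reserves 13.9 ≥ 2 mo → qualifies.
Program C: score 741 ≥ 620; DTI 42.3% ≤ 43%; employment 81 ≥ 12 mo; reserves 13.9 ≥ 3 mo → qualifies.
Qualifying: Program B, Program C. Lowest rate is 6.81% → Program B.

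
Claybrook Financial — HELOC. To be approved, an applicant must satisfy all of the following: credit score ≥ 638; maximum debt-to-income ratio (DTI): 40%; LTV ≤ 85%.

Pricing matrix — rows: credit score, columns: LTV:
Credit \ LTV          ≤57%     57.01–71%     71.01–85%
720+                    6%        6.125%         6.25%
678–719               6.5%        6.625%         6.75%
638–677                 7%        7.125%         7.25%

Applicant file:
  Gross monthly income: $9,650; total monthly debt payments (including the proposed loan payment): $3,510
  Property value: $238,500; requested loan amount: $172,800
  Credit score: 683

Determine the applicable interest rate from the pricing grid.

6.75%

Credit score 683 ≥ 638; DTI = 3,510/9,650 = 36.4% ≤ 40%
LTV = 172,800/238,500 = 72.5% ≤ 85%
Credit 683 → row 678–719; LTV 72.5% → column 71.01–85%. Grid cell → 6.75%.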